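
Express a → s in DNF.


Step 1: Rewrite a → s as ¬a ∨ s.

(¬a) ∨ s


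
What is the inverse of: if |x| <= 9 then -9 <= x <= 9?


The inverse of (P → Q) is (¬P → ¬Q). It is equivalent to the converse, not to the original.
Here P = '|x| <= 9' and Q = '-9 <= x <= 9'.

If not (|x| <= 9), then not (-9 <= x <= 9).


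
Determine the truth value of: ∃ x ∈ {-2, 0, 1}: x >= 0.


Evaluate the predicate on each element: -2:F, 0:T, 1:T.
Witness x = 0 satisfies the predicate.

T


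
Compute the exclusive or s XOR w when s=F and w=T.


Exclusive or is true when exactly one operand is true.
Substitute: s=F, w=T.
F XOR T evaluates to T.

T


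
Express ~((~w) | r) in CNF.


Step 1: Apply De Morgan: ¬((¬w) ∨ r) = ¬(¬w) ∧ ¬r.
Step 2: Eliminate any double negations (¬¬X = X).

w & (~r)


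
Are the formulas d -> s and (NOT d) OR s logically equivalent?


Compare truth tables:
d | s | φ | ψ
-------------
F | F | T | T
T | F | F | F
F | T | T | T
T | T | T | T
The columns φ and ψ agree on every row.

Yes, they are logically equivalent.


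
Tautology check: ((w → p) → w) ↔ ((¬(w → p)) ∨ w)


Build the truth table over {p, w}:
p | w | φ
---------
F | F | T
T | F | T
F | T | T
T | T | T
Every row evaluates to true.

Yes, it is a tautology.


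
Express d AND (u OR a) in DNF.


Step 1: Distribute ∧ over ∨: d ∧ (u ∨ a) = (d ∧ u) ∨ (d ∧ a).

(d AND u) OR (d AND a)


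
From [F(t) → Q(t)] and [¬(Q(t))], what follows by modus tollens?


Modus tollens: from (P → Q) and ¬Q, infer ¬P.
Q = 'Q(t)' is denied; since P → Q, P must also fail.

Not (F(t)).


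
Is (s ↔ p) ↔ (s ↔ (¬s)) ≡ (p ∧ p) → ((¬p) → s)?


Compare truth tables:
p | s | φ | ψ
-------------
F | F | F | T
T | F | T | T
F | T | T | T
T | T | F | T
They differ at row 1 (p=F, s=F): φ=F but ψ=T.

No, they are not logically equivalent.


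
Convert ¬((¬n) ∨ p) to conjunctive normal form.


Step 1: Apply De Morgan: ¬((¬n) ∨ p) = ¬(¬n) ∧ ¬p.
Step 2: Eliminate any double negations (¬¬X = X).

n ∧ (¬p)


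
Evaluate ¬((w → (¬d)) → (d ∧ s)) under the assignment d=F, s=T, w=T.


Substitute d=F, s=T, w=T:
¬d = T
w → (¬d) = T → T = T
d ∧ s = F ∧ T = F
(w → (¬d)) → (d ∧ s) = T → F = F
¬((w → (¬d)) → (d ∧ s)) = T

T


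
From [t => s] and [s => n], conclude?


Hypothetical syllogism: from (P → Q) and (Q → R), infer (P → R).
Chain the two implications through the shared middle term 's'.

t => n


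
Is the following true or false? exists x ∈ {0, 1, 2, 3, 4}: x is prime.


Evaluate the predicate on each element: 0:False, 1:False, 2:True, 3:True, 4:False.
Witness x = 2 satisfies the predicate.

True


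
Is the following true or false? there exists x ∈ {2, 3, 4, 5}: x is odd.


Evaluate the predicate on each element: 2:F, 3:T, 4:F, 5:T.
Witness x = 3 satisfies the predicate.

T


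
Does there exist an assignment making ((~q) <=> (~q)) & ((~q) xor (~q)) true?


Check all 2 assignments over {q}:
q | φ
-----
False | False
True | False
No assignment makes the formula true.

Unsatisfiable.


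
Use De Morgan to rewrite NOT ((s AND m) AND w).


De Morgan: the negation of a conjunction is the disjunction of the negations.
Distribute NOT across AND, flipping it to OR, and negate each literal.

((NOT s) OR (NOT m)) OR (NOT w)


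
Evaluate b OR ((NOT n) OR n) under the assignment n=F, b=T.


Substitute n=F, b=T:
NOT n = T
(NOT n) OR n = T OR F = T
b OR ((NOT n) OR n) = T OR T = T

T


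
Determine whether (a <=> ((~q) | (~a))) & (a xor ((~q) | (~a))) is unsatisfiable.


Truth table over {a, q}:
a | q | φ
---------
False | False | False
True | False | False
False | True | False
True | True | False
Every row is false.

Yes, it is a contradiction.


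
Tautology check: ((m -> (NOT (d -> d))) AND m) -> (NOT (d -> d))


Build the truth table over {d, m}:
d | m | φ
---------
F | F | T
T | F | T
F | T | T
T | T | T
Every row evaluates to true.

Yes, it is a tautology.


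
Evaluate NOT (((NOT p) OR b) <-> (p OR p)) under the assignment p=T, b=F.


Substitute p=T, b=F:
NOT p = F
(NOT p) OR b = F OR F = F
p OR p = T OR T = T
((NOT p) OR b) <-> (p OR p) = F <-> T = F
NOT (((NOT p) OR b) <-> (p OR p)) = T

T


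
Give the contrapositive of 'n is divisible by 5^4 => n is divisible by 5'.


The contrapositive of (P → Q) is (¬Q → ¬P); it is logically equivalent to the original.
Here P = 'n is divisible by 5^4' and Q = 'n is divisible by 5'.

If not (n is divisible by 5), then not (n is divisible by 5^4).


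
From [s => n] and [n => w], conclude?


Hypothetical syllogism: from (P → Q) and (Q → R), infer (P → R).
Chain the two implications through the shared middle term 'n'.

s => w


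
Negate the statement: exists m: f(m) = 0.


¬(forall x: φ) = exists x: ¬φ, and ¬(exists x: φ) = forall x: ¬φ.
Apply to the existential statement.

forall m: ~(f(m) = 0)


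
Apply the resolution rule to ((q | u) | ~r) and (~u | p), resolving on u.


The clauses contain complementary literals u and ~u.
Resolution eliminates this pair and disjoins the remaining literals (merging duplicates).

((q | ~r) | p)


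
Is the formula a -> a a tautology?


Build the truth table over {a}:
a | φ
-----
F | T
T | T
Every row evaluates to true.

Yes, it is a tautology.


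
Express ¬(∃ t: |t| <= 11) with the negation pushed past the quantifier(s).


¬(∀ x: φ) = ∃ x: ¬φ, and ¬(∃ x: φ) = ∀ x: ¬φ.
Apply to the existential statement.

∀ t: ¬(|t| <= 11)


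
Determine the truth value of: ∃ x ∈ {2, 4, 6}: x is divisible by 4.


Evaluate the predicate on each element: 2:F, 4:T, 6:F.
Witness x = 4 satisfies the predicate.

T


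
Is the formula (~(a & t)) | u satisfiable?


Search for a satisfying assignment over {a, t, u}.
Try a=False, t=False, u=False: the formula evaluates to True.
A satisfying assignment exists.

Satisfiable.


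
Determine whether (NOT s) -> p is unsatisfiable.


Truth table over {p, s}:
p | s | φ
---------
F | F | F
T | F | T
F | T | T
T | T | T
Satisfying assignment at row 2: p=T, s=F gives T.

No, it is not a contradiction.


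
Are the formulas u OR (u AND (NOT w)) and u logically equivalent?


Compare truth tables:
u | w | φ | ψ
-------------
F | F | F | F
T | F | T | T
F | T | F | F
T | T | T | T
The columns φ and ψ agree on every row.

Yes, they are logically equivalent.


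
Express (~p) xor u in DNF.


Step 1: (¬p) ⊕ u is true exactly when they disagree: ((¬p) ∧ ¬u) ∨ (¬(¬p) ∧ u).
Step 2: Eliminate any double negations (¬¬X = X).

((~p) & (~u)) | (p & u)


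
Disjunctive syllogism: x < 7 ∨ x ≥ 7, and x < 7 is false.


Disjunctive syllogism: from (P ∨ Q) and ¬P, infer Q.
One disjunct, 'x < 7', is ruled out; the other must hold.

x ≥ 7


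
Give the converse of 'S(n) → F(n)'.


The converse of (P → Q) is (Q → P). It is not in general equivalent to the original.
Here P = 'S(n)' and Q = 'F(n)'.

If F(n), then S(n).


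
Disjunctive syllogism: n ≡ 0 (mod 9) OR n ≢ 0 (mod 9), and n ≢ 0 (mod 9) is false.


Disjunctive syllogism: from (P ∨ Q) and ¬P, infer Q.
One disjunct, 'n ≢ 0 (mod 9)', is ruled out; the other must hold.

n ≡ 0 (mod 9)


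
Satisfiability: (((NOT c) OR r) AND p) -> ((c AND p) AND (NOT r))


Search for a satisfying assignment over {c, p, r}.
Try c=F, p=F, r=F: the formula evaluates to T.
A satisfying assignment exists.

Satisfiable.


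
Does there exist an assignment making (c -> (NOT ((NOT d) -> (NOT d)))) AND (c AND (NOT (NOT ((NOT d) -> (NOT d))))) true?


Check all 4 assignments over {c, d}:
c | d | φ
---------
F | F | F
T | F | F
F | T | F
T | T | F
No assignment makes the formula true.

Unsatisfiable.


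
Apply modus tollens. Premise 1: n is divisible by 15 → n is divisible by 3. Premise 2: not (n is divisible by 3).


Modus tollens: from (P → Q) and ¬Q, infer ¬P.
Q = 'n is divisible by 3' is denied; since P → Q, P must also fail.

Not (n is divisible by 15).


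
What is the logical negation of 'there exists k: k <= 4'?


¬(for all x: φ) = there exists x: ¬φ, and ¬(there exists x: φ) = for all x: ¬φ.
Apply to the existential statement.

for all k: NOT(k <= 4)


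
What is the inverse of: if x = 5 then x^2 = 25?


The inverse of (P → Q) is (¬P → ¬Q). It is equivalent to the converse, not to the original.
Here P = 'x = 5' and Q = 'x^2 = 25'.

If not (x = 5), then not (x^2 = 25).


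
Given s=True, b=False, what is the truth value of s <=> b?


Biconditional is true when both operands have the same truth value.
Substitute: s=True, b=False.
True <=> False evaluates to False.

False


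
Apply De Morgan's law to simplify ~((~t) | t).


De Morgan: the negation of a disjunction is the conjunction of the negations.
Distribute ~ across |, flipping it to &, and negate each literal.

t & (~t)


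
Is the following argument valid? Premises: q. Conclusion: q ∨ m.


This matches the form of disjunction introduction: the conclusion follows in every model of the premises.

Valid.


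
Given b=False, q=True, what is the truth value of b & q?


Conjunction is true only when both operands are true.
Substitute: b=False, q=True.
False & True evaluates to False.

False


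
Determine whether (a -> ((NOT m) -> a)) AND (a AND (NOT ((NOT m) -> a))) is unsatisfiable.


Truth table over {a, m}:
a | m | φ
---------
F | F | F
T | F | F
F | T | F
T | T | F
Every row is false.

Yes, it is a contradiction.


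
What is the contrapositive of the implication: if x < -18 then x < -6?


The contrapositive of (P → Q) is (¬Q → ¬P); it is logically equivalent to the original.
Here P = 'x < -18' and Q = 'x < -6'.

If not (x < -6), then not (x < -18).


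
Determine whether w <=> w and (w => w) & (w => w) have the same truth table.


Compare truth tables:
w | φ | ψ
---------
False | True | True
True | True | True
The columns φ and ψ agree on every row.

Yes, they are logically equivalent.


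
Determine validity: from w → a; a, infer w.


This is affirming the consequent (fallacy). There exist truth assignments where the premises are all true but the conclusion is false.

Invalid.


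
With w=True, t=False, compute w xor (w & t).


Substitute w=True, t=False:
w & t = True & False = False
w xor (w & t) = True xor False = True

True


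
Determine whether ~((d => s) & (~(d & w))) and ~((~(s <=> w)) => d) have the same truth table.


Compare truth tables:
d | s | w | φ | ψ
-----------------
False | False | False | False | False
True | False | False | True | False
False | True | False | False | True
True | True | False | False | False
False | False | True | False | True
True | False | True | True | False
False | True | True | False | False
True | True | True | True | False
They differ at row 2 (d=True, s=False, w=False): φ=True but ψ=False.

No, they are not logically equivalent.


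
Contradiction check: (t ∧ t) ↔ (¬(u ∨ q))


Truth table over {q, t, u}:
q | t | u | φ
-------------
F | F | F | F
T | F | F | T
F | T | F | T
T | T | F | F
F | F | T | T
T | F | T | T
F | T | T | F
T | T | T | F
Satisfying assignment at row 2: q=T, t=F, u=F gives T.

No, it is not a contradiction.


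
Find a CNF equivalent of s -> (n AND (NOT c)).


Step 1: Rewrite s → (n ∧ (¬c)) as ¬s ∨ (n ∧ (¬c)).
Step 2: Distribute ∨ over ∧.

((NOT s) OR n) AND ((NOT s) OR (NOT c))


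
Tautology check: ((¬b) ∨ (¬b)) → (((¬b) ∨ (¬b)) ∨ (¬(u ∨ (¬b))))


Build the truth table over {b, u}:
b | u | φ
---------
F | F | T
T | F | T
F | T | T
T | T | T
Every row evaluates to true.

Yes, it is a tautology.


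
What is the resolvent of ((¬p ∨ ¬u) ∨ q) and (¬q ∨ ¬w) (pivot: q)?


The clauses contain complementary literals q and ¬q.
Resolution eliminates this pair and disjoins the remaining literals (merging duplicates).

((¬u ∨ ¬p) ∨ ¬w)


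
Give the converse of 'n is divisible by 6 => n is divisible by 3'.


The converse of (P → Q) is (Q → P). It is not in general equivalent to the original.
Here P = 'n is divisible by 6' and Q = 'n is divisible by 3'.

If n is divisible by 3, then n is divisible by 6.


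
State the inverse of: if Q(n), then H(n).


The inverse of (P → Q) is (¬P → ¬Q). It is equivalent to the converse, not to the original.
Here P = 'Q(n)' and Q = 'H(n)'.

If not (Q(n)), then not (H(n)).


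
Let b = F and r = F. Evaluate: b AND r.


Conjunction is true only when both operands are true.
Substitute: b=F, r=F.
F AND F evaluates to F.

F


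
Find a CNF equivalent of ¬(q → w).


Step 1: Rewrite q → w as ¬q ∨ w.
Step 2: Negate: ¬(¬q ∨ w) = q ∧ ¬w (De Morgan + double negation).

q ∧ (¬w)


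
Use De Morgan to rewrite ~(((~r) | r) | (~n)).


De Morgan: the negation of a disjunction is the conjunction of the negations.
Distribute ~ across |, flipping it to &, and negate each literal.

(r & (~r)) & n


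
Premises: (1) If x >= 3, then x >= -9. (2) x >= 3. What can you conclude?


Modus ponens: from (P → Q) and P, infer Q.
P = 'x >= 3' is asserted, and P → Q holds, so Q follows.

x >= -9.


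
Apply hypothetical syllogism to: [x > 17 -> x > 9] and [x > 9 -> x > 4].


Hypothetical syllogism: from (P → Q) and (Q → R), infer (P → R).
Chain the two implications through the shared middle term 'x > 9'.

x > 17 -> x > 4


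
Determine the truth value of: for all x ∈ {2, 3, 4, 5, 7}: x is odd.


Evaluate the predicate on each element: 2:F, 3:T, 4:F, 5:T, 7:T.
Counterexample x = 2 fails the predicate.

F


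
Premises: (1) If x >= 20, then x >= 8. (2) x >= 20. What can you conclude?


Modus ponens: from (P → Q) and P, infer Q.
P = 'x >= 20' is asserted, and P → Q holds, so Q follows.

x >= 8.


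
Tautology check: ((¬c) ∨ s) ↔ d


Build the truth table over {c, d, s}:
c | d | s | φ
-------------
F | F | F | F
T | F | F | T
F | T | F | T
T | T | F | F
F | F | T | F
T | F | T | F
F | T | T | T
T | T | T | T
Counterexample at row 1: with c=F, d=F, s=F, the formula is F.

No, it is not a tautology.


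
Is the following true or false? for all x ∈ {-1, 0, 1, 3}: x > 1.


Evaluate the predicate on each element: -1:F, 0:F, 1:F, 3:T.
Counterexample x = -1 fails the predicate.

F


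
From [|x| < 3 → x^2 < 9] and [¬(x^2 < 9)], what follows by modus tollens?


Modus tollens: from (P → Q) and ¬Q, infer ¬P.
Q = 'x^2 < 9' is denied; since P → Q, P must also fail.

Not (|x| < 3).


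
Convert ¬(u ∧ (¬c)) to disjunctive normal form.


Step 1: Apply De Morgan: ¬(u ∧ (¬c)) = ¬u ∨ ¬(¬c).
Step 2: Eliminate any double negations (¬¬X = X).

(¬u) ∨ c


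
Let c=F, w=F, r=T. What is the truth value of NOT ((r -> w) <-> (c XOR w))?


Substitute c=F, w=F, r=T:
r -> w = T -> F = F
c XOR w = F XOR F = F
(r -> w) <-> (c XOR w) = F <-> F = T
NOT ((r -> w) <-> (c XOR w)) = F

F


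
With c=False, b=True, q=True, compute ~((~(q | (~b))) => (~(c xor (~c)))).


Substitute c=False, b=True, q=True:
~b = False
q | (~b) = True | False = True
~(q | (~b)) = False
~c = True
c xor (~c) = False xor True = True
~(c xor (~c)) = False
(~(q | (~b))) => (~(c xor (~c))) = False => False = True
~((~(q | (~b))) => (~(c xor (~c)))) = False

False


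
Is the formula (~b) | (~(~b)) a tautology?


Build the truth table over {b}:
b | φ
-----
False | True
True | True
Every row evaluates to true.

Yes, it is a tautology.


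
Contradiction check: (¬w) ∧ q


Truth table over {q, w}:
q | w | φ
---------
F | F | F
T | F | T
F | T | F
T | T | F
Satisfying assignment at row 2: q=T, w=F gives T.

No, it is not a contradiction.


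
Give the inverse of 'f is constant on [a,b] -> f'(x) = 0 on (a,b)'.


The inverse of (P → Q) is (¬P → ¬Q). It is equivalent to the converse, not to the original.
Here P = 'f is constant on [a,b]' and Q = 'f'(x) = 0 on (a,b)'.

If not (f is constant on [a,b]), then not (f'(x) = 0 on (a,b)).


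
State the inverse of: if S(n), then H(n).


The inverse of (P → Q) is (¬P → ¬Q). It is equivalent to the converse, not to the original.
Here P = 'S(n)' and Q = 'H(n)'.

If not (S(n)), then not (H(n)).


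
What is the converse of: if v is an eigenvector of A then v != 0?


The converse of (P → Q) is (Q → P). It is not in general equivalent to the original.
Here P = 'v is an eigenvector of A' and Q = 'v != 0'.

If v != 0, then v is an eigenvector of A.


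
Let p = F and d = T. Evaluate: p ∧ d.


Conjunction is true only when both operands are true.
Substitute: p=F, d=T.
F ∧ T evaluates to F.

F


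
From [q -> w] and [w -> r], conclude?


Hypothetical syllogism: from (P → Q) and (Q → R), infer (P → R).
Chain the two implications through the shared middle term 'w'.

q -> r


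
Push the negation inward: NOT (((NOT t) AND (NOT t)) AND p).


De Morgan: the negation of a conjunction is the disjunction of the negations.
Distribute NOT across AND, flipping it to OR, and negate each literal.

(t OR t) OR (NOT p)


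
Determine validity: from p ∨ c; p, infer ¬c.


This is affirming a disjunct (fallacy). There exist truth assignments where the premises are all true but the conclusion is false.

Invalid.


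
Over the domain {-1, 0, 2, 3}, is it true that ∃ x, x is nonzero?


Evaluate the predicate on each element: -1:T, 0:F, 2:T, 3:T.
Witness x = -1 satisfies the predicate.

T


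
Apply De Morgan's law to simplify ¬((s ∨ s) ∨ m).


De Morgan: the negation of a disjunction is the conjunction of the negations.
Distribute ¬ across ∨, flipping it to ∧, and negate each literal.

((¬s) ∧ (¬s)) ∧ (¬m)


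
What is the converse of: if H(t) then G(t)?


The converse of (P → Q) is (Q → P). It is not in general equivalent to the original.
Here P = 'H(t)' and Q = 'G(t)'.

If G(t), then H(t).


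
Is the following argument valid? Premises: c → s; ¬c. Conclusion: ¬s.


This is denying the antecedent (fallacy). There exist truth assignments where the premises are all true but the conclusion is false.

Invalid.


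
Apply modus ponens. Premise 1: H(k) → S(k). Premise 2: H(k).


Modus ponens: from (P → Q) and P, infer Q.
P = 'H(k)' is asserted, and P → Q holds, so Q follows.

S(k).


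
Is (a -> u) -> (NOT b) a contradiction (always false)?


Truth table over {a, b, u}:
a | b | u | φ
-------------
F | F | F | T
T | F | F | T
F | T | F | F
T | T | F | T
F | F | T | T
T | F | T | T
F | T | T | F
T | T | T | F
Satisfying assignment at row 1: a=F, b=F, u=F gives T.

No, it is not a contradiction.


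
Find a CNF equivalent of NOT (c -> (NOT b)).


Step 1: Rewrite c → (¬b) as ¬c ∨ (¬b).
Step 2: Negate: ¬(¬c ∨ (¬b)) = c ∧ ¬(¬b) (De Morgan + double negation).
Step 3: Eliminate any double negations (¬¬X = X).

c AND b


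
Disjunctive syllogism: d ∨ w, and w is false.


Disjunctive syllogism: from (P ∨ Q) and ¬P, infer Q.
One disjunct, 'w', is ruled out; the other must hold.

d


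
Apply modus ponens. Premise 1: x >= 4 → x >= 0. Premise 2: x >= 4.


Modus ponens: from (P → Q) and P, infer Q.
P = 'x >= 4' is asserted, and P → Q holds, so Q follows.

x >= 0.


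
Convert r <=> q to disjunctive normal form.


Step 1: r ↔ q is true exactly when both agree: (r ∧ q) ∨ (¬r ∧ ¬q).

(r & q) | ((~r) & (~q))


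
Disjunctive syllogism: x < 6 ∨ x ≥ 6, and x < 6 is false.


Disjunctive syllogism: from (P ∨ Q) and ¬P, infer Q.
One disjunct, 'x < 6', is ruled out; the other must hold.

x ≥ 6


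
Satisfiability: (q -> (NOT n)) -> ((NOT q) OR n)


Search for a satisfying assignment over {n, q}.
Try n=F, q=F: the formula evaluates to T.
A satisfying assignment exists.

Satisfiable.


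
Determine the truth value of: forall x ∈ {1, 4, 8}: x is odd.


Evaluate the predicate on each element: 1:True, 4:False, 8:False.
Counterexample x = 4 fails the predicate.

False


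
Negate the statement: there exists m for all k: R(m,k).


Negation flips each quantifier (∀↔∃) and negates the inner predicate.
¬(there exists m for all k: φ) = for all m there exists k: ¬φ.

for all m there exists k: NOT(R(m,k))


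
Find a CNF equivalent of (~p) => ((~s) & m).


Step 1: Rewrite (¬p) → ((¬s) ∧ m) as ¬(¬p) ∨ ((¬s) ∧ m).
Step 2: Distribute ∨ over ∧.
Step 3: Eliminate any double negations (¬¬X = X).

(p | (~s)) & (p | m)


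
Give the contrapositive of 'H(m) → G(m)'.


The contrapositive of (P → Q) is (¬Q → ¬P); it is logically equivalent to the original.
Here P = 'H(m)' and Q = 'G(m)'.

If not (G(m)), then not (H(m)).


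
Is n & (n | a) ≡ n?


Compare truth tables:
a | n | φ | ψ
-------------
False | False | False | False
True | False | False | False
False | True | True | True
True | True | True | True
The columns φ and ψ agree on every row.

Yes, they are logically equivalent.


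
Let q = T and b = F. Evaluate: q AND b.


Conjunction is true only when both operands are true.
Substitute: q=T, b=F.
T AND F evaluates to F.

F


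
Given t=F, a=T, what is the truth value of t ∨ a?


Disjunction is false only when both operands are false.
Substitute: t=F, a=T.
F ∨ T evaluates to T.

T


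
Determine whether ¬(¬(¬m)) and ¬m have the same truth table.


Compare truth tables:
m | φ | ψ
---------
F | T | T
T | F | F
The columns φ and ψ agree on every row.

Yes, they are logically equivalent.


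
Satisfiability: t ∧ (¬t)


Check all 2 assignments over {t}:
t | φ
-----
F | F
T | F
No assignment makes the formula true.

Unsatisfiable.


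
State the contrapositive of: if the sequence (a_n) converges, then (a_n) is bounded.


The contrapositive of (P → Q) is (¬Q → ¬P); it is logically equivalent to the original.
Here P = 'the sequence (a_n) converges' and Q = '(a_n) is bounded'.

If not ((a_n) is bounded), then not (the sequence (a_n) converges).


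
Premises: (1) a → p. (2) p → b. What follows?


Hypothetical syllogism: from (P → Q) and (Q → R), infer (P → R).
Chain the two implications through the shared middle term 'p'.

a → b


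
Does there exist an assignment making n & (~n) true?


Check all 2 assignments over {n}:
n | φ
-----
False | False
True | False
No assignment makes the formula true.

Unsatisfiable.


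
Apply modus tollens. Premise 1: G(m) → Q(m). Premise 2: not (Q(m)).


Modus tollens: from (P → Q) and ¬Q, infer ¬P.
Q = 'Q(m)' is denied; since P → Q, P must also fail.

Not (G(m)).


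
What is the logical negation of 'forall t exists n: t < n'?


Negation flips each quantifier (∀↔∃) and negates the inner predicate.
¬(forall t exists n: φ) = exists t forall n: ¬φ.

exists t forall n: ~(t < n)


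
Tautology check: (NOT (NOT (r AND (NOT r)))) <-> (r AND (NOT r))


Build the truth table over {r}:
r | φ
-----
F | T
T | T
Every row evaluates to true.

Yes, it is a tautology.


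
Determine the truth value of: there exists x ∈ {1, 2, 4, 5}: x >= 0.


Evaluate the predicate on each element: 1:T, 2:T, 4:T, 5:T.
Witness x = 1 satisfies the predicate.

T


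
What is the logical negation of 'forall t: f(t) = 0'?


¬(forall x: φ) = exists x: ¬φ, and ¬(exists x: φ) = forall x: ¬φ.
Apply to the universal statement.

exists t: ~(f(t) = 0)


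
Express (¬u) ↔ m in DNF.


Step 1: (¬u) ↔ m is true exactly when both agree: ((¬u) ∧ m) ∨ (¬(¬u) ∧ ¬m).
Step 2: Eliminate any double negations (¬¬X = X).

((¬u) ∧ m) ∨ (u ∧ (¬m))


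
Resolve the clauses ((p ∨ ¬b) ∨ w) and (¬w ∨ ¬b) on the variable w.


The clauses contain complementary literals w and ¬w.
Resolution eliminates this pair and disjoins the remaining literals (merging duplicates).

(¬b ∨ p)


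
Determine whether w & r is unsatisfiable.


Truth table over {r, w}:
r | w | φ
---------
False | False | False
True | False | False
False | True | False
True | True | True
Satisfying assignment at row 4: r=True, w=True gives True.

No, it is not a contradiction.


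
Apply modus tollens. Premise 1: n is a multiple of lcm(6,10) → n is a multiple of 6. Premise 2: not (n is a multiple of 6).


Modus tollens: from (P → Q) and ¬Q, infer ¬P.
Q = 'n is a multiple of 6' is denied; since P → Q, P must also fail.

Not (n is a multiple of lcm(6,10)).


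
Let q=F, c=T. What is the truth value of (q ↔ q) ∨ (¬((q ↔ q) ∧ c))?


Substitute q=F, c=T:
q ↔ q = F ↔ F = T
q ↔ q = F ↔ F = T
(q ↔ q) ∧ c = T ∧ T = T
¬((q ↔ q) ∧ c) = F
(q ↔ q) ∨ (¬((q ↔ q) ∧ c)) = T ∨ F = T

T


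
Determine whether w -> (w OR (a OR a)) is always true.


Build the truth table over {a, w}:
a | w | φ
---------
F | F | T
T | F | T
F | T | T
T | T | T
Every row evaluates to true.

Yes, it is a tautology.


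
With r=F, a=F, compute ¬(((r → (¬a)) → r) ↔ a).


Substitute r=F, a=F:
¬a = T
r → (¬a) = F → T = T
(r → (¬a)) → r = T → F = F
((r → (¬a)) → r) ↔ a = F ↔ F = T
¬(((r → (¬a)) → r) ↔ a) = F

F


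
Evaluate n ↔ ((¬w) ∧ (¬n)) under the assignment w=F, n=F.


Substitute w=F, n=F:
¬w = T
¬n = T
(¬w) ∧ (¬n) = T ∧ T = T
n ↔ ((¬w) ∧ (¬n)) = F ↔ T = F

F


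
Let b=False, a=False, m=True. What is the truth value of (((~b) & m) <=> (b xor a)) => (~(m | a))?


Substitute b=False, a=False, m=True:
~b = True
(~b) & m = True & True = True
b xor a = False xor False = False
((~b) & m) <=> (b xor a) = True <=> False = False
m | a = True | False = True
~(m | a) = False
(((~b) & m) <=> (b xor a)) => (~(m | a)) = False => False = True

True


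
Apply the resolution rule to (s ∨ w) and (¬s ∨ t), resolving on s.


The clauses contain complementary literals s and ¬s.
Resolution eliminates this pair and disjoins the remaining literals (merging duplicates).

(w ∨ t)


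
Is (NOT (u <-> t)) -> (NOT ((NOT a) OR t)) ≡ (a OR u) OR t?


Compare truth tables:
a | t | u | φ | ψ
-----------------
F | F | F | T | F
T | F | F | T | T
F | T | F | F | T
T | T | F | F | T
F | F | T | F | T
T | F | T | T | T
F | T | T | T | T
T | T | T | T | T
They differ at row 1 (a=F, t=F, u=F): φ=T but ψ=F.

No, they are not logically equivalent.


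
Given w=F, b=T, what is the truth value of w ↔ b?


Biconditional is true when both operands have the same truth value.
Substitute: w=F, b=T.
F ↔ T evaluates to F.

F


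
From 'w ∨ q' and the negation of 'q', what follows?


Disjunctive syllogism: from (P ∨ Q) and ¬P, infer Q.
One disjunct, 'q', is ruled out; the other must hold.

w


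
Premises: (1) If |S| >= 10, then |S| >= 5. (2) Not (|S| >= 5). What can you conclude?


Modus tollens: from (P → Q) and ¬Q, infer ¬P.
Q = '|S| >= 5' is denied; since P → Q, P must also fail.

Not (|S| >= 10).


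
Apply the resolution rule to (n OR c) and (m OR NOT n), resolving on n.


The clauses contain complementary literals n and NOTn.
Resolution eliminates this pair and disjoins the remaining literals (merging duplicates).

(c OR m)


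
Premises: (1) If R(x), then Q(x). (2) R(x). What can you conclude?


Modus ponens: from (P → Q) and P, infer Q.
P = 'R(x)' is asserted, and P → Q holds, so Q follows.

Q(x).


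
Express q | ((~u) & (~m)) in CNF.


Step 1: Distribute ∨ over ∧: q ∨ ((¬u) ∧ (¬m)) = (q ∨ (¬u)) ∧ (q ∨ (¬m)).

(q | (~u)) & (q | (~m))


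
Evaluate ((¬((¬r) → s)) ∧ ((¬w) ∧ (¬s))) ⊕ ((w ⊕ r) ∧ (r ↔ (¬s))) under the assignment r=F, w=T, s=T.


Substitute r=F, w=T, s=T:
… (earlier sub-steps elided)
¬((¬r) → s) = F
¬w = F
¬s = F
(¬w) ∧ (¬s) = F ∧ F = F
(¬((¬r) → s)) ∧ ((¬w) ∧ (¬s)) = F ∧ F = F
w ⊕ r = T ⊕ F = T
¬s = F
r ↔ (¬s) = F ↔ F = T
(w ⊕ r) ∧ (r ↔ (¬s)) = T ∧ T = T
((¬((¬r) → s)) ∧ ((¬w) ∧ (¬s))) ⊕ ((w ⊕ r) ∧ (r ↔ (¬s))) = F ⊕ T = T

T


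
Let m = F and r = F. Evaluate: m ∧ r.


Conjunction is true only when both operands are true.
Substitute: m=F, r=F.
F ∧ F evaluates to F.

F


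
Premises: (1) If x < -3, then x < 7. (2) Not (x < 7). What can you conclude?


Modus tollens: from (P → Q) and ¬Q, infer ¬P.
Q = 'x < 7' is denied; since P → Q, P must also fail.

Not (x < -3).


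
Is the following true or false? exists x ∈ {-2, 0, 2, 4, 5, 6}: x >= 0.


Evaluate the predicate on each element: -2:False, 0:True, 2:True, 4:True, 5:True, 6:True.
Witness x = 0 satisfies the predicate.

True


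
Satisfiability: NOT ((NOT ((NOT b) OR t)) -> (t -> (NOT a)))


Check all 8 assignments over {a, b, t}:
a | b | t | φ
-------------
F | F | F | F
T | F | F | F
F | T | F | F
T | T | F | F
F | F | T | F
T | F | T | F
F | T | T | F
T | T | T | F
No assignment makes the formula true.

Unsatisfiable.


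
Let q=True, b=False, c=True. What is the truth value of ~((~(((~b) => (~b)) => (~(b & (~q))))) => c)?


Substitute q=True, b=False, c=True:
~b = True
~b = True
(~b) => (~b) = True => True = True
~q = False
b & (~q) = False & False = False
~(b & (~q)) = True
((~b) => (~b)) => (~(b & (~q))) = True => True = True
~(((~b) => (~b)) => (~(b & (~q)))) = False
(~(((~b) => (~b)) => (~(b & (~q))))) => c = False => True = True
~((~(((~b) => (~b)) => (~(b & (~q))))) => c) = False

False


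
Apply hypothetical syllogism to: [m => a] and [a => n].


Hypothetical syllogism: from (P → Q) and (Q → R), infer (P → R).
Chain the two implications through the shared middle term 'a'.

m => n


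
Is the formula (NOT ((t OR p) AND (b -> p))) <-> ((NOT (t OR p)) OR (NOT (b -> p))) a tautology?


Build the truth table over {b, p, t}:
b | p | t | φ
-------------
F | F | F | T
T | F | F | T
F | T | F | T
T | T | F | T
F | F | T | T
T | F | T | T
F | T | T | T
T | T | T | T
Every row evaluates to true.

Yes, it is a tautology.


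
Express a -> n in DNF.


Step 1: Rewrite a → n as ¬a ∨ n.

(NOT a) OR n


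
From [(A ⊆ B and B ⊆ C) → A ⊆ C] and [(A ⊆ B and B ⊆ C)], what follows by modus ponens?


Modus ponens: from (P → Q) and P, infer Q.
P = '(A ⊆ B and B ⊆ C)' is asserted, and P → Q holds, so Q follows.

A ⊆ C.


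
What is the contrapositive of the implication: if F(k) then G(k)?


The contrapositive of (P → Q) is (¬Q → ¬P); it is logically equivalent to the original.
Here P = 'F(k)' and Q = 'G(k)'.

If not (G(k)), then not (F(k)).


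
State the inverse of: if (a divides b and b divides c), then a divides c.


The inverse of (P → Q) is (¬P → ¬Q). It is equivalent to the converse, not to the original.
Here P = '(a divides b and b divides c)' and Q = 'a divides c'.

If not ((a divides b and b divides c)), then not (a divides c).


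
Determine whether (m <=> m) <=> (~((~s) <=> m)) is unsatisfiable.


Truth table over {m, s}:
m | s | φ
---------
False | False | True
True | False | False
False | True | False
True | True | True
Satisfying assignment at row 1: m=False, s=False gives True.

No, it is not a contradiction.


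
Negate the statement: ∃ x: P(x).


¬(∀ x: φ) = ∃ x: ¬φ, and ¬(∃ x: φ) = ∀ x: ¬φ.
Apply to the existential statement.

∀ x: ¬(P(x))


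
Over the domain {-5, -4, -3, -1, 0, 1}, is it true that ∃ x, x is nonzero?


Evaluate the predicate on each element: -5:T, -4:T, -3:T, -1:T, 0:F, 1:T.
Witness x = -5 satisfies the predicate.

T


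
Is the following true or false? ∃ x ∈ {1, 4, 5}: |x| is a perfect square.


Evaluate the predicate on each element: 1:T, 4:T, 5:F.
Witness x = 1 satisfies the predicate.

T


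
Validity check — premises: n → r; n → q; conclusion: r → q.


This is (no valid rule). There exist truth assignments where the premises are all true but the conclusion is false.

Invalid.


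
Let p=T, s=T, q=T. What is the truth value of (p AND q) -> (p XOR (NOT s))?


Substitute p=T, s=T, q=T:
p AND q = T AND T = T
NOT s = F
p XOR (NOT s) = T XOR F = T
(p AND q) -> (p XOR (NOT s)) = T -> T = T

T


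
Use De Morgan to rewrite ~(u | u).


De Morgan: the negation of a disjunction is the conjunction of the negations.
Distribute ~ across |, flipping it to &, and negate each literal.

(~u) & (~u)


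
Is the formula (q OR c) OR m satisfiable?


Search for a satisfying assignment over {c, m, q}.
Try c=T, m=F, q=F: the formula evaluates to T.
A satisfying assignment exists.

Satisfiable.


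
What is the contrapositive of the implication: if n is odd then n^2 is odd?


The contrapositive of (P → Q) is (¬Q → ¬P); it is logically equivalent to the original.
Here P = 'n is odd' and Q = 'n^2 is odd'.

If not (n^2 is odd), then not (n is odd).


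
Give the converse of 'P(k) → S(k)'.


The converse of (P → Q) is (Q → P). It is not in general equivalent to the original.
Here P = 'P(k)' and Q = 'S(k)'.

If S(k), then P(k).


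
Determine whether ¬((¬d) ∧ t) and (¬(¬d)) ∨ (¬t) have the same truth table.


Compare truth tables:
d | t | φ | ψ
-------------
F | F | T | T
T | F | T | T
F | T | F | F
T | T | T | T
The columns φ and ψ agree on every row.

Yes, they are logically equivalent.


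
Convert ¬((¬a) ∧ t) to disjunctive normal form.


Step 1: Apply De Morgan: ¬((¬a) ∧ t) = ¬(¬a) ∨ ¬t.
Step 2: Eliminate any double negations (¬¬X = X).

a ∨ (¬t)


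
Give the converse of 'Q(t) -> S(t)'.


The converse of (P → Q) is (Q → P). It is not in general equivalent to the original.
Here P = 'Q(t)' and Q = 'S(t)'.

If S(t), then Q(t).


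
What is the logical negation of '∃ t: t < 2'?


¬(∀ x: φ) = ∃ x: ¬φ, and ¬(∃ x: φ) = ∀ x: ¬φ.
Apply to the existential statement.

∀ t: ¬(t < 2)


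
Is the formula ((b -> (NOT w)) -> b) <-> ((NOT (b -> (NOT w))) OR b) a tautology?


Build the truth table over {b, w}:
b | w | φ
---------
F | F | T
T | F | T
F | T | T
T | T | T
Every row evaluates to true.

Yes, it is a tautology.


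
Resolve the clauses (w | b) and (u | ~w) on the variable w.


The clauses contain complementary literals w and ~w.
Resolution eliminates this pair and disjoins the remaining literals (merging duplicates).

(b | u)


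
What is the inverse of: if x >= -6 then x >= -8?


The inverse of (P → Q) is (¬P → ¬Q). It is equivalent to the converse, not to the original.
Here P = 'x >= -6' and Q = 'x >= -8'.

If not (x >= -6), then not (x >= -8).


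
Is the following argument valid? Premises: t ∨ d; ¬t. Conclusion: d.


This matches the form of disjunctive syllogism: the conclusion follows in every model of the premises.

Valid.


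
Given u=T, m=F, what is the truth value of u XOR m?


Exclusive or is true when exactly one operand is true.
Substitute: u=T, m=F.
T XOR F evaluates to T.

T


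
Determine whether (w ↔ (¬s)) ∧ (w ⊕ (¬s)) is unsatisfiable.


Truth table over {s, w}:
s | w | φ
---------
F | F | F
T | F | F
F | T | F
T | T | F
Every row is false.

Yes, it is a contradiction.


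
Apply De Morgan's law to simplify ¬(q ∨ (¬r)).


De Morgan: the negation of a disjunction is the conjunction of the negations.
Distribute ¬ across ∨, flipping it to ∧, and negate each literal.

(¬q) ∧ r


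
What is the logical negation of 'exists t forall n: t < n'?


Negation flips each quantifier (∀↔∃) and negates the inner predicate.
¬(exists t forall n: φ) = forall t exists n: ¬φ.

forall t exists n: ~(t < n)


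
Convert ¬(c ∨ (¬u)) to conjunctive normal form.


Step 1: Apply De Morgan: ¬(c ∨ (¬u)) = ¬c ∧ ¬(¬u).
Step 2: Eliminate any double negations (¬¬X = X).

(¬c) ∧ u


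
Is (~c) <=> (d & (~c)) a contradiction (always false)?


Truth table over {c, d}:
c | d | φ
---------
False | False | False
True | False | True
False | True | True
True | True | True
Satisfying assignment at row 2: c=True, d=False gives True.

No, it is not a contradiction.


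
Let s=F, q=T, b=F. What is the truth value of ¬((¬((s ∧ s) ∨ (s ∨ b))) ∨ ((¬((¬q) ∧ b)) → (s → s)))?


Substitute s=F, q=T, b=F:
… (earlier sub-steps elided)
s ∨ b = F ∨ F = F
(s ∧ s) ∨ (s ∨ b) = F ∨ F = F
¬((s ∧ s) ∨ (s ∨ b)) = T
¬q = F
(¬q) ∧ b = F ∧ F = F
¬((¬q) ∧ b) = T
s → s = F → F = T
(¬((¬q) ∧ b)) → (s → s) = T → T = T
(¬((s ∧ s) ∨ (s ∨ b))) ∨ ((¬((¬q) ∧ b)) → (s → s)) = T ∨ T = T
¬((¬((s ∧ s) ∨ (s ∨ b))) ∨ ((¬((¬q) ∧ b)) → (s → s))) = F

F


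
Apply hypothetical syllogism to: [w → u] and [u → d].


Hypothetical syllogism: from (P → Q) and (Q → R), infer (P → R).
Chain the two implications through the shared middle term 'u'.

w → d


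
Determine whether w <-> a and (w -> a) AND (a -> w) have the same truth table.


Compare truth tables:
a | w | φ | ψ
-------------
F | F | T | T
T | F | F | F
F | T | F | F
T | T | T | T
The columns φ and ψ agree on every row.

Yes, they are logically equivalent.


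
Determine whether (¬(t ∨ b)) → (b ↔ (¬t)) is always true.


Build the truth table over {b, t}:
b | t | φ
---------
F | F | F
T | F | T
F | T | T
T | T | T
Counterexample at row 1: with b=F, t=F, the formula is F.

No, it is not a tautology.


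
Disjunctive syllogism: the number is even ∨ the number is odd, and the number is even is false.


Disjunctive syllogism: from (P ∨ Q) and ¬P, infer Q.
One disjunct, 'the number is even', is ruled out; the other must hold.

the number is odd


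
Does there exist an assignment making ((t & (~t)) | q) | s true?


Search for a satisfying assignment over {q, s, t}.
Try q=True, s=False, t=False: the formula evaluates to True.
A satisfying assignment exists.

Satisfiable.


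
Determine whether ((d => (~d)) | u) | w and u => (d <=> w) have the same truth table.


Compare truth tables:
d | u | w | φ | ψ
-----------------
False | False | False | True | True
True | False | False | False | True
False | True | False | True | True
True | True | False | True | False
False | False | True | True | True
True | False | True | True | True
False | True | True | True | False
True | True | True | True | True
They differ at row 2 (d=True, u=False, w=False): φ=False but ψ=True.

No, they are not logically equivalent.


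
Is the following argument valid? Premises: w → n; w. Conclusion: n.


This matches the form of modus ponens: the conclusion follows in every model of the premises.

Valid.


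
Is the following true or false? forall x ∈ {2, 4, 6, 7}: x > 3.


Evaluate the predicate on each element: 2:False, 4:True, 6:True, 7:True.
Counterexample x = 2 fails the predicate.

False


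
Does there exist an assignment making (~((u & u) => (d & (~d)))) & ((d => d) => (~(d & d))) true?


Search for a satisfying assignment over {d, u}.
Try d=False, u=True: the formula evaluates to True.
A satisfying assignment exists.

Satisfiable.


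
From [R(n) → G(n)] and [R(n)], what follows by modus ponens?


Modus ponens: from (P → Q) and P, infer Q.
P = 'R(n)' is asserted, and P → Q holds, so Q follows.

G(n).


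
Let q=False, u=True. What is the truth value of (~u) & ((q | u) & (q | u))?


Substitute q=False, u=True:
~u = False
q | u = False | True = True
q | u = False | True = True
(q | u) & (q | u) = True & True = True
(~u) & ((q | u) & (q | u)) = False & True = False

False
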